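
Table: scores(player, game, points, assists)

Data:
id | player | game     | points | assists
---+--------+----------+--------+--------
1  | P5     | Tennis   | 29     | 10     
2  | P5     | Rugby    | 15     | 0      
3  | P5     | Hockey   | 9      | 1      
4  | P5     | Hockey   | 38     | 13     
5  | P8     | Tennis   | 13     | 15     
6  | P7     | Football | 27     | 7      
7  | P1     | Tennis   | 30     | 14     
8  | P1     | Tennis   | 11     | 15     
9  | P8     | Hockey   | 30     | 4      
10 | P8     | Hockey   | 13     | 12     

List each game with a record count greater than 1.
SELECT game, COUNT(*) as cnt
FROM scores
GROUP BY game
HAVING COUNT(*) > 1

Result:
  Hockey: 4
  Tennis: 4

Note: HAVING filters groups after aggregation, WHERE filters rows before.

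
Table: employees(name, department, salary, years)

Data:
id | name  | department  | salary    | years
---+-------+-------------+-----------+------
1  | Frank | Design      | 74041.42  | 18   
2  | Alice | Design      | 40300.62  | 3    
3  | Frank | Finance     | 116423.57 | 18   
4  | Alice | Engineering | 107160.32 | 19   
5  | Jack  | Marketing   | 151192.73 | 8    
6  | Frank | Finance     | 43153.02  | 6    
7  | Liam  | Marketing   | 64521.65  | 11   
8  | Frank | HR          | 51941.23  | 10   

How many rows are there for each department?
SELECT department, COUNT(*) as count
FROM employees
GROUP BY department

Result:
  Design: 2
  Engineering: 1
  Finance: 2
  HR: 1
  Marketing: 2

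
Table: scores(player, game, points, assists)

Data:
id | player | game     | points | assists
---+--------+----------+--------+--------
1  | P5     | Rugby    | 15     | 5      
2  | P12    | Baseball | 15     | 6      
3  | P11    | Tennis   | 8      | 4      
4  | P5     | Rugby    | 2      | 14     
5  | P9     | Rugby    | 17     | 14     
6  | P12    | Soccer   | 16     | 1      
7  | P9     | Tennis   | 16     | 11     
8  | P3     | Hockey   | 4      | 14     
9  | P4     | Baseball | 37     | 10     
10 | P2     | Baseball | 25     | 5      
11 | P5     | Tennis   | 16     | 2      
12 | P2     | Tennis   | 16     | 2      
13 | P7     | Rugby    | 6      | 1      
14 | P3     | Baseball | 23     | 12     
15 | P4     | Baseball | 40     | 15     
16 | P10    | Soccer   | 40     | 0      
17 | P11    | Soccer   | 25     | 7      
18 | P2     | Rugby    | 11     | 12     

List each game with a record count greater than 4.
SELECT game, COUNT(*) as cnt
FROM scores
GROUP BY game
HAVING COUNT(*) > 4

Result:
  Baseball: 5
  Rugby: 5

Note: HAVING filters groups after aggregation, WHERE filters rows before.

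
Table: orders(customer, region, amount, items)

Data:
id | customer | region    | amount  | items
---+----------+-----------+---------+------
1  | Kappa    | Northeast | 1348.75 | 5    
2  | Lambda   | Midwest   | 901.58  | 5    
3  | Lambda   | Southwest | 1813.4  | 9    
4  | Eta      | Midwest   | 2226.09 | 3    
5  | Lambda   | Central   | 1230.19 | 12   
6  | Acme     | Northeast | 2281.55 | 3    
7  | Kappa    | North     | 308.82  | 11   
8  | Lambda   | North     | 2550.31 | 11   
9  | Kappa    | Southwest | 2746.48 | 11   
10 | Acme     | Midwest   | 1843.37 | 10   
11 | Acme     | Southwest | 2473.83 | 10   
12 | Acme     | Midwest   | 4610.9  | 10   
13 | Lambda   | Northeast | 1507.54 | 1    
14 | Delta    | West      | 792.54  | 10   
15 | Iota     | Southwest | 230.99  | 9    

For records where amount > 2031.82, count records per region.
SELECT region, COUNT(*)
FROM orders
WHERE amount > 2031.82
GROUP BY region

Note: WHERE filters rows before grouping.

Result:
  Midwest: 2
  North: 1
  Northeast: 1
  Southwest: 2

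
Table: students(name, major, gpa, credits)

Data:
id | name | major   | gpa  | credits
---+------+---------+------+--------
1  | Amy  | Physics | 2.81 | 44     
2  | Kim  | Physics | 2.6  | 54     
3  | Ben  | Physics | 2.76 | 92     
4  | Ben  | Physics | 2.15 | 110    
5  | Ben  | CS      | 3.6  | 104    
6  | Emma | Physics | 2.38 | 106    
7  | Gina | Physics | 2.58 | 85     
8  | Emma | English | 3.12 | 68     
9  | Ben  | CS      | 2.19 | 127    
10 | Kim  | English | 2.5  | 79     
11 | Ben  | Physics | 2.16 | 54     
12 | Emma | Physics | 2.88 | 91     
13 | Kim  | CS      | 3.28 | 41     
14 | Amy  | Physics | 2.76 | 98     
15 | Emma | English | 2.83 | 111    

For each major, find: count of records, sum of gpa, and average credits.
SELECT major,
       COUNT(*) as cnt,
       SUM(gpa) as total_gpa,
       AVG(credits) as avg_credits
FROM students
GROUP BY major

Result:
  CS: 3 records, 9.07 total gpa, 90.67 avg credits
  English: 3 records, 8.45 total gpa, 86.00 avg credits
  Physics: 9 records, 23.08 total gpa, 81.56 avg credits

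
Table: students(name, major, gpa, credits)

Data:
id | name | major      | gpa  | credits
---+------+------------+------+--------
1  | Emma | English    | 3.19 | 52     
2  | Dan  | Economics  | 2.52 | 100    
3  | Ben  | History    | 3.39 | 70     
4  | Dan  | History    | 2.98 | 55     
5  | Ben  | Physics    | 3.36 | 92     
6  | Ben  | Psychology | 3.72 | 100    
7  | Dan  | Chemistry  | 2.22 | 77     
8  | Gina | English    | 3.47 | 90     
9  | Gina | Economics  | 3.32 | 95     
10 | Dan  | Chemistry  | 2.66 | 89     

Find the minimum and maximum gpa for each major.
SELECT major, MIN(gpa), MAX(gpa)
FROM students
GROUP BY major

Result:
  Chemistry: min=2.22, max=2.66
  Economics: min=2.52, max=3.32
  English: min=3.19, max=3.47
  History: min=2.98, max=3.39
  Physics: min=3.36, max=3.36
  Psychology: min=3.72, max=3.72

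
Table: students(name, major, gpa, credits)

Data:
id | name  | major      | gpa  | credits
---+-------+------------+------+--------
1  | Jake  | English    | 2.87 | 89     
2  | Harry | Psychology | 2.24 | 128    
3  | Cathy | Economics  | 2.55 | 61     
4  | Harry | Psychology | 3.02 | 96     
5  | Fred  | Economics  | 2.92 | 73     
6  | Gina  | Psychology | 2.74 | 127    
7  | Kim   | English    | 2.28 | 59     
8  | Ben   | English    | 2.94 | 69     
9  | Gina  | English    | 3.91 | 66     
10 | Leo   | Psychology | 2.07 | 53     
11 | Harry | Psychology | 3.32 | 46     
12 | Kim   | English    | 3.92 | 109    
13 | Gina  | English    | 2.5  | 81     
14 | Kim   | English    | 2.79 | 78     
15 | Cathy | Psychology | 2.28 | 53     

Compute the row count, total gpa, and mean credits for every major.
SELECT major,
       COUNT(*) as cnt,
       SUM(gpa) as total_gpa,
       AVG(credits) as avg_credits
FROM students
GROUP BY major

Result:
  Economics: 2 records, 5.47 total gpa, 67.00 avg credits
  English: 7 records, 21.21 total gpa, 78.71 avg credits
  Psychology: 6 records, 15.67 total gpa, 83.83 avg credits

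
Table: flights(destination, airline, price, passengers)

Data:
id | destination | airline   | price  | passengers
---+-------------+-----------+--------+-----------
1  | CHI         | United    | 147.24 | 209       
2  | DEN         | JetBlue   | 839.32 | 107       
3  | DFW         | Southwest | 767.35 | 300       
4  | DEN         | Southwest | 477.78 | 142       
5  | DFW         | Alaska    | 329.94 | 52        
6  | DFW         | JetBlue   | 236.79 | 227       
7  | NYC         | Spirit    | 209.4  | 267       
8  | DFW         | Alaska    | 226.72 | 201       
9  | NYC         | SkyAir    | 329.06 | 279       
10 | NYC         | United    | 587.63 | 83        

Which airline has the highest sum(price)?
SELECT airline, SUM(price) as val
FROM flights
GROUP BY airline
ORDER BY val DESC
LIMIT 1

Result: Southwest with sum(price) = 1245.13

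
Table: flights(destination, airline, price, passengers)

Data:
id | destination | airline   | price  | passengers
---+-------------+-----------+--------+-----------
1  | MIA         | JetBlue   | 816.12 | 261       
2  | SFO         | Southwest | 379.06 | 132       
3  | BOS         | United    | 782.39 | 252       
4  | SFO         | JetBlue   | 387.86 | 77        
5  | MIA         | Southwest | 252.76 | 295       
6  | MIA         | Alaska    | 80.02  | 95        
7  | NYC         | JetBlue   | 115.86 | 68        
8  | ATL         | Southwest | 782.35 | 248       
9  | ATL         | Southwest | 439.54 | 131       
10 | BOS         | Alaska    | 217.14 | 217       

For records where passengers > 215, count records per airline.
SELECT airline, COUNT(*)
FROM flights
WHERE passengers > 215
GROUP BY airline

Note: WHERE filters rows before grouping.

Result:
  Alaska: 1
  JetBlue: 1
  Southwest: 2
  United: 1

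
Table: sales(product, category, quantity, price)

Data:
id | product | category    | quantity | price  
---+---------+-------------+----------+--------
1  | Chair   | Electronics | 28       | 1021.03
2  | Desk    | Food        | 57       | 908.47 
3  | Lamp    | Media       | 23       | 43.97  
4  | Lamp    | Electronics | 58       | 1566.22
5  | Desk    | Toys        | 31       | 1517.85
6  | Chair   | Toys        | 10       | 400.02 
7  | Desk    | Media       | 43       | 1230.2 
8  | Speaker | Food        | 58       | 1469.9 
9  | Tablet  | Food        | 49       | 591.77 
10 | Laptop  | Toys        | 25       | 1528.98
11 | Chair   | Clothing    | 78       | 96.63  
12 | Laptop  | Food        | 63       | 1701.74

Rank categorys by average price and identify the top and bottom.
SELECT category, AVG(price)
FROM sales
GROUP BY category
ORDER BY AVG(price)

All groups:
  Clothing: 96.63
  Media: 637.09
  Toys: 1148.95
  Food: 1167.97
  Electronics: 1293.63

Highest: Electronics (1293.63)
Lowest: Clothing (96.63)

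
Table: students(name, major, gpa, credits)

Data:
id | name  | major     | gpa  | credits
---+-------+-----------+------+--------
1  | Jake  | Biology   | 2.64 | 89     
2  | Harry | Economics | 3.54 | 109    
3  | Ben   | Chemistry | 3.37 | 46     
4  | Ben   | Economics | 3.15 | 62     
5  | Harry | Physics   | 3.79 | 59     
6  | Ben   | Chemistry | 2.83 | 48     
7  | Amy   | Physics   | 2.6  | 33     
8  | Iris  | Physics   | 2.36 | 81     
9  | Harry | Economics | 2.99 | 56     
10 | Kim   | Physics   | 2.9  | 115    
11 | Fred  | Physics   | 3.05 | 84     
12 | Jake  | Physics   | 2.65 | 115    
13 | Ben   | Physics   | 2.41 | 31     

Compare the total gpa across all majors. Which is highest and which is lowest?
SELECT major, SUM(gpa)
FROM students
GROUP BY major
ORDER BY SUM(gpa)

All groups:
  Biology: 2.64
  Chemistry: 6.20
  Economics: 9.68
  Physics: 19.76

Highest: Physics (19.76)
Lowest: Biology (2.64)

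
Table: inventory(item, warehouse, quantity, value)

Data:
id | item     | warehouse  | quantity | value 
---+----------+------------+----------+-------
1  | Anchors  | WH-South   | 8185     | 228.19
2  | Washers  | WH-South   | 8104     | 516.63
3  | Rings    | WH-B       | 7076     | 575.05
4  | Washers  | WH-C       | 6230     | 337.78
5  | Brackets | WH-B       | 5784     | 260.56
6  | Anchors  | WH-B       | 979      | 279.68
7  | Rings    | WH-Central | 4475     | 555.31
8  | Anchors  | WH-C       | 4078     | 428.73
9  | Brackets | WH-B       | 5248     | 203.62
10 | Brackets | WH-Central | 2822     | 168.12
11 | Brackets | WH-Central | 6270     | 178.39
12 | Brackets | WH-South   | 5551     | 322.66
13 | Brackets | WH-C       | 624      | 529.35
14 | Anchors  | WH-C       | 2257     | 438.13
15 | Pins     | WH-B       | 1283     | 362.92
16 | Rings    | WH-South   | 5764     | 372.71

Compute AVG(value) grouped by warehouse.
SELECT warehouse, AVG(value) as result
FROM inventory
GROUP BY warehouse

Result:
  WH-B: 336.37
  WH-C: 433.50
  WH-Central: 300.61
  WH-South: 360.05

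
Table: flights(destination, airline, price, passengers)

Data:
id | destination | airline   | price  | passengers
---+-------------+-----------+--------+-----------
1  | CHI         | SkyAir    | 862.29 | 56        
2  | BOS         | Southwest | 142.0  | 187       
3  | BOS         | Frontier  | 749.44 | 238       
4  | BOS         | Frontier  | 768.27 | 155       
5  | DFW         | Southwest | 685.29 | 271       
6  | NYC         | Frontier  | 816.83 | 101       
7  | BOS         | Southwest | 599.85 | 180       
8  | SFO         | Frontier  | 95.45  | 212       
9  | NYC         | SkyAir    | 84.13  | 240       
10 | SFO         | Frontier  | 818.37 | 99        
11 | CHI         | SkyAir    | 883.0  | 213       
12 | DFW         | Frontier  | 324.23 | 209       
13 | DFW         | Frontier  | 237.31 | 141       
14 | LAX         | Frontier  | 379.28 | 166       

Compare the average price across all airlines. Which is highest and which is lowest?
SELECT airline, AVG(price)
FROM flights
GROUP BY airline
ORDER BY AVG(price)

All groups:
  Southwest: 475.71
  Frontier: 523.65
  SkyAir: 609.81

Highest: SkyAir (609.81)
Lowest: Southwest (475.71)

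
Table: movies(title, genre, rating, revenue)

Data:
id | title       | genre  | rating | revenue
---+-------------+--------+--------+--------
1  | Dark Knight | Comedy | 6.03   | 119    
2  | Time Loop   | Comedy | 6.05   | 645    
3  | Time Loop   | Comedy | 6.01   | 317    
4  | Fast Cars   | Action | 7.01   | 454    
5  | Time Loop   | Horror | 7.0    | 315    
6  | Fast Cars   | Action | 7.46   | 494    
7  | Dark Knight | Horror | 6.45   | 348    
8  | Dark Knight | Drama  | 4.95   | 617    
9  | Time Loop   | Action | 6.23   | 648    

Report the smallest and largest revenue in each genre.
SELECT genre, MIN(revenue), MAX(revenue)
FROM movies
GROUP BY genre

Result:
  Action: min=454, max=648
  Comedy: min=119, max=645
  Drama: min=617, max=617
  Horror: min=315, max=348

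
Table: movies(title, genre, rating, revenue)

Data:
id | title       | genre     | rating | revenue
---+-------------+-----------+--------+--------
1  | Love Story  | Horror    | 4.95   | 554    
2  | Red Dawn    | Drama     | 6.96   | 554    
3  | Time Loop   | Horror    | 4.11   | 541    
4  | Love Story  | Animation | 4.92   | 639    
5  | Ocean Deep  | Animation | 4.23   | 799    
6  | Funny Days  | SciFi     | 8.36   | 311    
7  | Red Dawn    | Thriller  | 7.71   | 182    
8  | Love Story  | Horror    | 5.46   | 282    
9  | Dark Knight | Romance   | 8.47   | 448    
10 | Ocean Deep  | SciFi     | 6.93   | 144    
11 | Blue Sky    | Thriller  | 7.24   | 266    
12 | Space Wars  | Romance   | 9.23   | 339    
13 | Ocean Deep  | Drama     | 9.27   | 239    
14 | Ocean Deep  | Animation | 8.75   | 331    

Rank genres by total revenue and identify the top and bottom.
SELECT genre, SUM(revenue)
FROM movies
GROUP BY genre
ORDER BY SUM(revenue)

All groups:
  Thriller: 448
  SciFi: 455
  Romance: 787
  Drama: 793
  Horror: 1377
  Animation: 1769

Highest: Animation (1769)
Lowest: Thriller (448)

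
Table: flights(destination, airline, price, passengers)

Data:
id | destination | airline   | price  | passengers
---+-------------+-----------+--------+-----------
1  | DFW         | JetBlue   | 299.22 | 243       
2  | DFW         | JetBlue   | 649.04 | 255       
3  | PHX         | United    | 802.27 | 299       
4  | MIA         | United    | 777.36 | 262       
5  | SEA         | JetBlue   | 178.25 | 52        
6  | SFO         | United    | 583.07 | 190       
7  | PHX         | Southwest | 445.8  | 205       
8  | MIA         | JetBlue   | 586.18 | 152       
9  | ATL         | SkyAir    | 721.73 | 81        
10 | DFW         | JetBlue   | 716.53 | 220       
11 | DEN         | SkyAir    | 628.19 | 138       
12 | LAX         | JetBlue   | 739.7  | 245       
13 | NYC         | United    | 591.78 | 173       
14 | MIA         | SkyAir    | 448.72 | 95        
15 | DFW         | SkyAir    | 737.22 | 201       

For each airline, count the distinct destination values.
SELECT airline, COUNT(DISTINCT destination)
FROM flights
GROUP BY airline

Result:
  JetBlue: 4 distinct
  SkyAir: 4 distinct
  Southwest: 1 distinct
  United: 4 distinct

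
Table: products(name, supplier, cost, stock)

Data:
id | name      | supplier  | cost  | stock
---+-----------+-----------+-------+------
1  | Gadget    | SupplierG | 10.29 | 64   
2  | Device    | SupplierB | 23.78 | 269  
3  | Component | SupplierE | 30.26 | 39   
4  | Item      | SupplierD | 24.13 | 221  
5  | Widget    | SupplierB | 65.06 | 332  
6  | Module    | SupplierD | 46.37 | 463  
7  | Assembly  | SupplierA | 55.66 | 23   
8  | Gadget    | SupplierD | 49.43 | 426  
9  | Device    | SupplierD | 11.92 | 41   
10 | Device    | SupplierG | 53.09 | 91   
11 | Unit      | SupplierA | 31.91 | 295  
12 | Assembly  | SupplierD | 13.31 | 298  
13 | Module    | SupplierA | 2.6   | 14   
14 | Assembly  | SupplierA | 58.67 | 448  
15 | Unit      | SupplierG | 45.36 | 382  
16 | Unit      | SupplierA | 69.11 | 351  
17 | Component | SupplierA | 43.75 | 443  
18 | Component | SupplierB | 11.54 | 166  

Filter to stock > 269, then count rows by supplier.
SELECT supplier, COUNT(*)
FROM products
WHERE stock > 269
GROUP BY supplier

Note: WHERE filters rows before grouping.

Result:
  SupplierA: 4
  SupplierB: 1
  SupplierD: 3
  SupplierG: 1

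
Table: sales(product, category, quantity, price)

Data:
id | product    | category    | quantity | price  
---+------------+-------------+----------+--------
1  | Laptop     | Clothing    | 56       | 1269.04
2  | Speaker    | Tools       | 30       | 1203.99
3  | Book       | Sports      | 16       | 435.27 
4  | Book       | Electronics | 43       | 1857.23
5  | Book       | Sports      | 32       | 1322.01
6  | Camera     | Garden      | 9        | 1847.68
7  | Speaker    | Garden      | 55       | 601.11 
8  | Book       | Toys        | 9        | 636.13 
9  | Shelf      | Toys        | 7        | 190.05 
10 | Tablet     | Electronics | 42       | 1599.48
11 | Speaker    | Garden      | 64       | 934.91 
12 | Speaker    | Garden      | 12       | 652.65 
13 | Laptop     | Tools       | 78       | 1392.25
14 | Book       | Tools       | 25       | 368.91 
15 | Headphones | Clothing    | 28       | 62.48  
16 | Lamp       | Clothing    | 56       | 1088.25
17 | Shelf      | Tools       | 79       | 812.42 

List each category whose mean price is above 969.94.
SELECT category, AVG(price)
FROM sales
GROUP BY category
HAVING AVG(price) > 969.94

Result:
  Electronics: avg=1728.36
  Garden: avg=1009.09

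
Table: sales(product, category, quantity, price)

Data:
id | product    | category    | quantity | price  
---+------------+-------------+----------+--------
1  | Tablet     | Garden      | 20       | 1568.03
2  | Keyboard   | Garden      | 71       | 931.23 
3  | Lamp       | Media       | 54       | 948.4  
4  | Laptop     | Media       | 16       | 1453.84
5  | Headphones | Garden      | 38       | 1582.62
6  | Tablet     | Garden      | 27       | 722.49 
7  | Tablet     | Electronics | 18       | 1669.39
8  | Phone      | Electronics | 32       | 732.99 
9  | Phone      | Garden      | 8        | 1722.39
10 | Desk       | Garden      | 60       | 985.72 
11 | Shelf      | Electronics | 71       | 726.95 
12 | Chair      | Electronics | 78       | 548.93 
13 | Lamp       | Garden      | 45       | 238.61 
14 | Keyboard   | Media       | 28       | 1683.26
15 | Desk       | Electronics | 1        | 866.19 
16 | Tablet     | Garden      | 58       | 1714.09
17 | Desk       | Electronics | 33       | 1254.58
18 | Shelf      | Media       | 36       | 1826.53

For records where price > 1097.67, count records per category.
SELECT category, COUNT(*)
FROM sales
WHERE price > 1097.67
GROUP BY category

Note: WHERE filters rows before grouping.

Result:
  Electronics: 2
  Garden: 4
  Media: 3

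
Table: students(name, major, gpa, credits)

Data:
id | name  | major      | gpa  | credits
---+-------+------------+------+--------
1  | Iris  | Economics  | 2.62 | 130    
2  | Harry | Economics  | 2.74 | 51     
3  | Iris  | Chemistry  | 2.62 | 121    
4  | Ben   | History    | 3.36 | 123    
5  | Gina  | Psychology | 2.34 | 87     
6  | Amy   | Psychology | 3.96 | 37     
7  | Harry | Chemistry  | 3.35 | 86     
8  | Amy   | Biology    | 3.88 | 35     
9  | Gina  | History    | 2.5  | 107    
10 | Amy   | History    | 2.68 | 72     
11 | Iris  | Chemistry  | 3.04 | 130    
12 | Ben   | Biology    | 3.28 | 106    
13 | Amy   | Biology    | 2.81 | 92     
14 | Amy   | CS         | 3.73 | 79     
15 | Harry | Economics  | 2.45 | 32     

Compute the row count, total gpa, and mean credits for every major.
SELECT major,
       COUNT(*) as cnt,
       SUM(gpa) as total_gpa,
       AVG(credits) as avg_credits
FROM students
GROUP BY major

Result:
  Biology: 3 records, 9.97 total gpa, 77.67 avg credits
  CS: 1 records, 3.73 total gpa, 79.00 avg credits
  Chemistry: 3 records, 9.01 total gpa, 112.33 avg credits
  Economics: 3 records, 7.81 total gpa, 71.00 avg credits
  History: 3 records, 8.54 total gpa, 100.67 avg credits
  Psychology: 2 records, 6.30 total gpa, 62.00 avg credits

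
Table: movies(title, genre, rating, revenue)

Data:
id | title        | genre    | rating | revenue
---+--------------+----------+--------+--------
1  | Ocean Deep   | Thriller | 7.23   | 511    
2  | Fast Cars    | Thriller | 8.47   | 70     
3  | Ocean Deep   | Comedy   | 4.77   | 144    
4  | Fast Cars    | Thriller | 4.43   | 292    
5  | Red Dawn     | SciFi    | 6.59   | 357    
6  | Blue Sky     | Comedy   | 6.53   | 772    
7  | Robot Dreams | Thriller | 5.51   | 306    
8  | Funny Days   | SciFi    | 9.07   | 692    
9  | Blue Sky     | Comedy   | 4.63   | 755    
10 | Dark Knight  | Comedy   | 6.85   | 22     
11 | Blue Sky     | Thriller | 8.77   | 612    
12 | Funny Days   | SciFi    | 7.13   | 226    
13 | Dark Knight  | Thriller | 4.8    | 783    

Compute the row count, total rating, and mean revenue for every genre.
SELECT genre,
       COUNT(*) as cnt,
       SUM(rating) as total_rating,
       AVG(revenue) as avg_revenue
FROM movies
GROUP BY genre

Result:
  Comedy: 4 records, 22.78 total rating, 423.25 avg revenue
  SciFi: 3 records, 22.79 total rating, 425.00 avg revenue
  Thriller: 6 records, 39.21 total rating, 429.00 avg revenue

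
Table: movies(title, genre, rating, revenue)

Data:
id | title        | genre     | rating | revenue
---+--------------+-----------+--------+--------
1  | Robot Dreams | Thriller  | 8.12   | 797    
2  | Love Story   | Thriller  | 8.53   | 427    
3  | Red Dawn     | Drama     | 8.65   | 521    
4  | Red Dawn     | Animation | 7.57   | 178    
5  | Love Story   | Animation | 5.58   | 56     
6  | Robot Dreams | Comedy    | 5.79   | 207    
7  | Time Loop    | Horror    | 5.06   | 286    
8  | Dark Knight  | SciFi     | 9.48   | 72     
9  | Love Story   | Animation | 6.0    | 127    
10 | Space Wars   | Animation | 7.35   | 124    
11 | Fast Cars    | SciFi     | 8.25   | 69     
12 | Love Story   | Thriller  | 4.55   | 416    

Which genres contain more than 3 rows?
SELECT genre, COUNT(*) as cnt
FROM movies
GROUP BY genre
HAVING COUNT(*) > 3

Result:
  Animation: 4

Note: HAVING filters groups after aggregation, WHERE filters rows before.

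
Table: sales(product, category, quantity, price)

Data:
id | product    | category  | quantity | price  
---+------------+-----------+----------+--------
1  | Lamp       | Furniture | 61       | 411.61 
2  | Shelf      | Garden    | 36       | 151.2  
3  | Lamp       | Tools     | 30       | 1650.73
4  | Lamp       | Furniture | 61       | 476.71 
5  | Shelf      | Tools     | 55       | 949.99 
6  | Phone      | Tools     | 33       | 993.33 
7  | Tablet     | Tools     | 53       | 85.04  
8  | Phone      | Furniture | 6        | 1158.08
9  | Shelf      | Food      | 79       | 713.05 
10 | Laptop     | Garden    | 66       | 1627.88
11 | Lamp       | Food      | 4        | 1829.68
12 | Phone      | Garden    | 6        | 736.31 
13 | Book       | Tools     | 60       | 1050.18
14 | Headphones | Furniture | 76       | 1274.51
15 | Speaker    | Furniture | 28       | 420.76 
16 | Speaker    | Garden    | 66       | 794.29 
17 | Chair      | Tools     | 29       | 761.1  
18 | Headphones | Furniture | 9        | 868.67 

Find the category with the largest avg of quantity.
SELECT category, AVG(quantity) as val
FROM sales
GROUP BY category
ORDER BY val DESC
LIMIT 1

Result: Garden with avg(quantity) = 43.50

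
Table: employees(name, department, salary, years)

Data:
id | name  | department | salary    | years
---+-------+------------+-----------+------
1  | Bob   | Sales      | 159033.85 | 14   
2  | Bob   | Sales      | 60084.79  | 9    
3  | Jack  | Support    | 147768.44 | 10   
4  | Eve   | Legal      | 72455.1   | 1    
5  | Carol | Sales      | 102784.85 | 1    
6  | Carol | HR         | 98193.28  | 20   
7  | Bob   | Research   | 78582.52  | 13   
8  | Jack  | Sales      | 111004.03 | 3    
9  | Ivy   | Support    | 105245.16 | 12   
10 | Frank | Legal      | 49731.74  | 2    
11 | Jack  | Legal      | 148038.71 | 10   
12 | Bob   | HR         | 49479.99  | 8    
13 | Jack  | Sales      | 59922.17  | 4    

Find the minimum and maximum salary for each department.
SELECT department, MIN(salary), MAX(salary)
FROM employees
GROUP BY department

Result:
  HR: min=49479.99, max=98193.28
  Legal: min=49731.74, max=148038.71
  Research: min=78582.52, max=78582.52
  Sales: min=59922.17, max=159033.85
  Support: min=105245.16, max=147768.44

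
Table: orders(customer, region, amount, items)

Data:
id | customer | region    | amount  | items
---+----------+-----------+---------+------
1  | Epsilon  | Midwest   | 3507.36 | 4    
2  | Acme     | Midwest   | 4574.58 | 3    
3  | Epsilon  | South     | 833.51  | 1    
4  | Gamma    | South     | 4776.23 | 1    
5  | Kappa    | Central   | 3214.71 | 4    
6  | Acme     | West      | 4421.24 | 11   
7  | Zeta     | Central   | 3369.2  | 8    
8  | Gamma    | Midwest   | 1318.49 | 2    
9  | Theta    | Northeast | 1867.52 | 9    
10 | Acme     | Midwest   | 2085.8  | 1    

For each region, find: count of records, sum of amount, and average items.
SELECT region,
       COUNT(*) as cnt,
       SUM(amount) as total_amount,
       AVG(items) as avg_items
FROM orders
GROUP BY region

Result:
  Central: 2 records, 6583.91 total amount, 6.00 avg items
  Midwest: 4 records, 11486.23 total amount, 2.50 avg items
  Northeast: 1 records, 1867.52 total amount, 9.00 avg items
  South: 2 records, 5609.74 total amount, 1.00 avg items
  West: 1 records, 4421.24 total amount, 11.00 avg items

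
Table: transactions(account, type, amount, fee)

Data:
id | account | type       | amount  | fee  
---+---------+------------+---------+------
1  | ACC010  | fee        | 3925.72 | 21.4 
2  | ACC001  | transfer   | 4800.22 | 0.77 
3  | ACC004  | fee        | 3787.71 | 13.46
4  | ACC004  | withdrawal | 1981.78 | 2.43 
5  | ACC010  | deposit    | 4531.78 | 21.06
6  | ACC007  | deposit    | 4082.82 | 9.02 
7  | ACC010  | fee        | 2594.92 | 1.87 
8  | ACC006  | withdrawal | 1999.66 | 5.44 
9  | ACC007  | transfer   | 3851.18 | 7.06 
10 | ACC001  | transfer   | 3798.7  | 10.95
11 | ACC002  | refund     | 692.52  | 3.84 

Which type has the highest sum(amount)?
SELECT type, SUM(amount) as val
FROM transactions
GROUP BY type
ORDER BY val DESC
LIMIT 1

Result: transfer with sum(amount) = 12450.10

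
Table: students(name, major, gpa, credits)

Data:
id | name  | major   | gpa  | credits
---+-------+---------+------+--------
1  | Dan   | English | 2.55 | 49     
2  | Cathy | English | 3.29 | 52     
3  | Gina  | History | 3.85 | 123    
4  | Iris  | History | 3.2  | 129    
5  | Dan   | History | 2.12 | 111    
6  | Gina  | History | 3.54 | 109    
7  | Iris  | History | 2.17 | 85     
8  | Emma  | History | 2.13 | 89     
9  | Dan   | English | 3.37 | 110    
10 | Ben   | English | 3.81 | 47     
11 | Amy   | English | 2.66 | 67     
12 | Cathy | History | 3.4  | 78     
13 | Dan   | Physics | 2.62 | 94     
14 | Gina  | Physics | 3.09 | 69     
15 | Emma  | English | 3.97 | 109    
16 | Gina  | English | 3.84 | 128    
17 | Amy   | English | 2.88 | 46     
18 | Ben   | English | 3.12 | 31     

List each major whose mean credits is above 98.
SELECT major, AVG(credits)
FROM students
GROUP BY major
HAVING AVG(credits) > 98

Result:
  History: avg=103.43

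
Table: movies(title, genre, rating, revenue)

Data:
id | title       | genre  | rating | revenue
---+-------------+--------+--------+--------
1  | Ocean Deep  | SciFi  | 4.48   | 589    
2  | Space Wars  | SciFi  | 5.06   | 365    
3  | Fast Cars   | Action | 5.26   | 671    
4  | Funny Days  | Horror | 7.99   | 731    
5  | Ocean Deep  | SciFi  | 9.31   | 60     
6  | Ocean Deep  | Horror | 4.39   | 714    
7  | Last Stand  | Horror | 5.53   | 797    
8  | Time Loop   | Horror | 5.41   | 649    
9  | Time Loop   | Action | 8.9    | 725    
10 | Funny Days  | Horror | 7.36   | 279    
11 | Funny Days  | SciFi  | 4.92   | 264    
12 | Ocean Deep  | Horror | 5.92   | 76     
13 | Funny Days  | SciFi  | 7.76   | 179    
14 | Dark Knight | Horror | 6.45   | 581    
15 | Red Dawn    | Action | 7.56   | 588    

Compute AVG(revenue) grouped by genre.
SELECT genre, AVG(revenue) as result
FROM movies
GROUP BY genre

Result:
  Action: 661.33
  Horror: 546.71
  SciFi: 291.40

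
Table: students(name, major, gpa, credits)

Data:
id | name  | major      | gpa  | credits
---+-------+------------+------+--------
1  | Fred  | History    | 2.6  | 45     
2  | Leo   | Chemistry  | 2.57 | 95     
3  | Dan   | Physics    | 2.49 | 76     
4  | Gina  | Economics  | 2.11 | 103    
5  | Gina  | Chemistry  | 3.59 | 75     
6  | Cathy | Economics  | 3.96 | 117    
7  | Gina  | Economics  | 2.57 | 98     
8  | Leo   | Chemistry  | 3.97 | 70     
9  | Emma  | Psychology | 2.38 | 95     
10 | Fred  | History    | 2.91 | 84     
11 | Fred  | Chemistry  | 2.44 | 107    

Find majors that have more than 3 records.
SELECT major, COUNT(*) as cnt
FROM students
GROUP BY major
HAVING COUNT(*) > 3

Result:
  Chemistry: 4

Note: HAVING filters groups after aggregation, WHERE filters rows before.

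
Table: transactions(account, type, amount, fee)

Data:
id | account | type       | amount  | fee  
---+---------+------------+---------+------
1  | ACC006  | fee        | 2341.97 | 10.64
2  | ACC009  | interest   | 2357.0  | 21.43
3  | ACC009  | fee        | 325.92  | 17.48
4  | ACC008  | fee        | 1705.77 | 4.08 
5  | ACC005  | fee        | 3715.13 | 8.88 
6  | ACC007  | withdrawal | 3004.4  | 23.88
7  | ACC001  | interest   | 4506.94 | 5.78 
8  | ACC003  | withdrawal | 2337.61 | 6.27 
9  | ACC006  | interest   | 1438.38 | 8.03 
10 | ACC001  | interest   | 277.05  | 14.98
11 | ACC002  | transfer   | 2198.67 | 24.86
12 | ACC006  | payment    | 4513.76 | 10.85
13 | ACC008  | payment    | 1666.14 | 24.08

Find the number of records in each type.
SELECT type, COUNT(*) as count
FROM transactions
GROUP BY type

Result:
  fee: 4
  interest: 4
  payment: 2
  transfer: 1
  withdrawal: 2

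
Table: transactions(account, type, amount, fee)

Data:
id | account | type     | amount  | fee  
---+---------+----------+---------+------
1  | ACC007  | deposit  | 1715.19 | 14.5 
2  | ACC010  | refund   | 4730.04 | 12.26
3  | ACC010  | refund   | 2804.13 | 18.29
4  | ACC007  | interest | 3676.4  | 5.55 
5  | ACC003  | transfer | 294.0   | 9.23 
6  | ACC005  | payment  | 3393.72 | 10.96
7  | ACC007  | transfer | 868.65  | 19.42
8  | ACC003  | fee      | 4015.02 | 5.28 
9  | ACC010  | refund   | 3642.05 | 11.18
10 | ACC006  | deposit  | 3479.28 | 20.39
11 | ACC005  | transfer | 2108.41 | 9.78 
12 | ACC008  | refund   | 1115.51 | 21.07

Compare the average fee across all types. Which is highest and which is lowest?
SELECT type, AVG(fee)
FROM transactions
GROUP BY type
ORDER BY AVG(fee)

All groups:
  fee: 5.28
  interest: 5.55
  payment: 10.96
  transfer: 12.81
  refund: 15.70
  deposit: 17.45

Highest: deposit (17.45)
Lowest: fee (5.28)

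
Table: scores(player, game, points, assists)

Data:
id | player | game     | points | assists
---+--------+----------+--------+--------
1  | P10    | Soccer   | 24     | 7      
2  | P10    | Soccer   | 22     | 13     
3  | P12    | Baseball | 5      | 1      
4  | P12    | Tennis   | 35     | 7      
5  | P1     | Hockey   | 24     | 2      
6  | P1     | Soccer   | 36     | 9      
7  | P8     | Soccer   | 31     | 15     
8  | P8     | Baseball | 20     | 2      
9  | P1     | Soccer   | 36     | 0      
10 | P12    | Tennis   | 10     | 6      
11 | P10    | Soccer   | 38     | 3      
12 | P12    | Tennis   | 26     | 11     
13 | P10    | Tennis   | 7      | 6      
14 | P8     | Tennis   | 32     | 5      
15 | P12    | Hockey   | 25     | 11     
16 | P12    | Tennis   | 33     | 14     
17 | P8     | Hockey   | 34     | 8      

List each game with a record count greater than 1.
SELECT game, COUNT(*) as cnt
FROM scores
GROUP BY game
HAVING COUNT(*) > 1

Result:
  Baseball: 2
  Hockey: 3
  Soccer: 6
  Tennis: 6

Note: HAVING filters groups after aggregation, WHERE filters rows before.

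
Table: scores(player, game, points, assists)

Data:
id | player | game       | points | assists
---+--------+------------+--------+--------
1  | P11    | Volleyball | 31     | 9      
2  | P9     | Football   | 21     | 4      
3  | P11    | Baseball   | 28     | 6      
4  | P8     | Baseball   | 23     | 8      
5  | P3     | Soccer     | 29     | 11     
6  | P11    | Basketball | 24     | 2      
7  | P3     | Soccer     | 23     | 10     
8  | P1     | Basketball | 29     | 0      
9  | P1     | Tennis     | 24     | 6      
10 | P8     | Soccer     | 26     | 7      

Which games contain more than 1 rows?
SELECT game, COUNT(*) as cnt
FROM scores
GROUP BY game
HAVING COUNT(*) > 1

Result:
  Baseball: 2
  Basketball: 2
  Soccer: 3

Note: HAVING filters groups after aggregation, WHERE filters rows before.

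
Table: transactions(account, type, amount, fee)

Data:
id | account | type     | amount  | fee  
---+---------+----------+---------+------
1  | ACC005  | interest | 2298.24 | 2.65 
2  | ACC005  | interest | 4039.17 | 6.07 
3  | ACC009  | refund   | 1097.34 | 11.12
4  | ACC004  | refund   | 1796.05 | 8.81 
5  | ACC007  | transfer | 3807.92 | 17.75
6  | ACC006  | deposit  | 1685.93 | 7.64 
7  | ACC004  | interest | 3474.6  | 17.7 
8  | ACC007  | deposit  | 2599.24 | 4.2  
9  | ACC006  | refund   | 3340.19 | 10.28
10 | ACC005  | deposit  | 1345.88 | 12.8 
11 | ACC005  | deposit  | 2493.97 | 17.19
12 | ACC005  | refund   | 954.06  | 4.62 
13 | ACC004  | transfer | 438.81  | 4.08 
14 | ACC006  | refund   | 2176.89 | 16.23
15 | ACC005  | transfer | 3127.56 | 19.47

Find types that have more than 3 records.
SELECT type, COUNT(*) as cnt
FROM transactions
GROUP BY type
HAVING COUNT(*) > 3

Result:
  deposit: 4
  refund: 5

Note: HAVING filters groups after aggregation, WHERE filters rows before.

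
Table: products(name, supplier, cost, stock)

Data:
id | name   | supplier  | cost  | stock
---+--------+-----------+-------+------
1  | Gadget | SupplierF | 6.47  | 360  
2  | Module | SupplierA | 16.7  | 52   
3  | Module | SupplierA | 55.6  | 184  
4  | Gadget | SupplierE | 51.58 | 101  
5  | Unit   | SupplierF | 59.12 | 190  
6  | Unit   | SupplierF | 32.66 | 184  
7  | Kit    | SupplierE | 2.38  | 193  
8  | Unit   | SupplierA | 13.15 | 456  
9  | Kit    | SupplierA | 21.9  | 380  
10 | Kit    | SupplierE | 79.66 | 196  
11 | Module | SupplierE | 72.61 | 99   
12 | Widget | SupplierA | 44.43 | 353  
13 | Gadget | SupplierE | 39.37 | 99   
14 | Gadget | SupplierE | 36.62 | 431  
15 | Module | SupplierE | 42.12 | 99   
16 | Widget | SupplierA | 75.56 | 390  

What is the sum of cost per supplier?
SELECT supplier, SUM(cost) as result
FROM products
GROUP BY supplier

Result:
  SupplierA: 227.34
  SupplierE: 324.34
  SupplierF: 98.25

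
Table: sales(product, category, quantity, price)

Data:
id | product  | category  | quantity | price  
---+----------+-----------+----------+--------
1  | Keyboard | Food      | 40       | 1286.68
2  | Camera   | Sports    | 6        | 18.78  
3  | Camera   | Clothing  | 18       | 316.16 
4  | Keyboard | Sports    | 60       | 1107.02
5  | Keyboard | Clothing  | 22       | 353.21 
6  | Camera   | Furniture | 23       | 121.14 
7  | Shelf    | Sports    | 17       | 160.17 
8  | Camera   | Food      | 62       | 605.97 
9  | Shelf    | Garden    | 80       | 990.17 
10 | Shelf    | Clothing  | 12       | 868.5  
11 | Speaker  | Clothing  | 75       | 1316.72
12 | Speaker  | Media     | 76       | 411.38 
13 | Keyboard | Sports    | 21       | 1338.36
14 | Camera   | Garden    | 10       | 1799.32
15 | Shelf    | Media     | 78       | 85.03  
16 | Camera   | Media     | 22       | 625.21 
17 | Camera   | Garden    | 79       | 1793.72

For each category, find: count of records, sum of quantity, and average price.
SELECT category,
       COUNT(*) as cnt,
       SUM(quantity) as total_quantity,
       AVG(price) as avg_price
FROM sales
GROUP BY category

Result:
  Clothing: 4 records, 127 total quantity, 713.65 avg price
  Food: 2 records, 102 total quantity, 946.33 avg price
  Furniture: 1 records, 23 total quantity, 121.14 avg price
  Garden: 3 records, 169 total quantity, 1527.74 avg price
  Media: 3 records, 176 total quantity, 373.87 avg price
  Sports: 4 records, 104 total quantity, 656.08 avg price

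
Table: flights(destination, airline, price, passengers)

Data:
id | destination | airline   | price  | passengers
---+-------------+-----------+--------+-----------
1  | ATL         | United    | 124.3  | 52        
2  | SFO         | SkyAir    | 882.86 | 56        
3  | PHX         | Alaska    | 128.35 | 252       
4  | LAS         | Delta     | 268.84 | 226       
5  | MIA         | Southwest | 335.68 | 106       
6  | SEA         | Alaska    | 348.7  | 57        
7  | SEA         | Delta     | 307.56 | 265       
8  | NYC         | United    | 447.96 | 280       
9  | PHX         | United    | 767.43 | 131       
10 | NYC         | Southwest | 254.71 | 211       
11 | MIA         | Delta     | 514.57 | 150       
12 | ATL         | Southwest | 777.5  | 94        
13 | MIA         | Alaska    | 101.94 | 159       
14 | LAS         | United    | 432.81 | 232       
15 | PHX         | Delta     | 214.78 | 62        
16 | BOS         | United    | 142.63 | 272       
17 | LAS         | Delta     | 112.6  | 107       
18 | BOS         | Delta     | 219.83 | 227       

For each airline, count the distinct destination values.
SELECT airline, COUNT(DISTINCT destination)
FROM flights
GROUP BY airline

Result:
  Alaska: 3 distinct
  Delta: 5 distinct
  SkyAir: 1 distinct
  Southwest: 3 distinct
  United: 5 distinct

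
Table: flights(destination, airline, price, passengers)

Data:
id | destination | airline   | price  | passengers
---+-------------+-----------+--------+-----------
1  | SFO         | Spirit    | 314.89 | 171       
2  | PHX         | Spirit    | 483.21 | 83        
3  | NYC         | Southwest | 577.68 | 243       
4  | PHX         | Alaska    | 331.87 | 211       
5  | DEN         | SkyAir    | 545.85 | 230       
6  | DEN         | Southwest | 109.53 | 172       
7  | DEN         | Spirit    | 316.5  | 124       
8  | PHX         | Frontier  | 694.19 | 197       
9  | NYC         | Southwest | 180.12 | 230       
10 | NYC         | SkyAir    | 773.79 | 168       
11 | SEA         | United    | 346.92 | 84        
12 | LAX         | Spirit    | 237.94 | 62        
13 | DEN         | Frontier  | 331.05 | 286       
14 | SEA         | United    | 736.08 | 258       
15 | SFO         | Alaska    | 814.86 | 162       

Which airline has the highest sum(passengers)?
SELECT airline, SUM(passengers) as val
FROM flights
GROUP BY airline
ORDER BY val DESC
LIMIT 1

Result: Southwest with sum(passengers) = 645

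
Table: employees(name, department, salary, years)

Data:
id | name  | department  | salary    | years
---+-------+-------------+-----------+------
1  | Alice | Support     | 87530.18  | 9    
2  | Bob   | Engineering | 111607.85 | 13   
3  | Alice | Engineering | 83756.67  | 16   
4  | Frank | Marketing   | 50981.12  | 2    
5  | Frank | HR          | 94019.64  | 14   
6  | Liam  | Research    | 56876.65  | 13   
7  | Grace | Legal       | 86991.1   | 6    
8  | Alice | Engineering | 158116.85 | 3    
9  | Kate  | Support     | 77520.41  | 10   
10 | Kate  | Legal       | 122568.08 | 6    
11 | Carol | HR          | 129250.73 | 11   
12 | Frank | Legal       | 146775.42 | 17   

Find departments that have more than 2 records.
SELECT department, COUNT(*) as cnt
FROM employees
GROUP BY department
HAVING COUNT(*) > 2

Result:
  Engineering: 3
  Legal: 3

Note: HAVING filters groups after aggregation, WHERE filters rows before.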